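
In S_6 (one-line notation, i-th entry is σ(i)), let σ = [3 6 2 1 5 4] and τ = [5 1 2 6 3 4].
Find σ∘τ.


σ∘τ: apply τ first, then σ
1 →τ 5 →σ 5
2 →τ 1 →σ 3
3 →τ 2 →σ 6
4 →τ 6 →σ 4
5 →τ 3 →σ 2
6 →τ 4 →σ 1

σ∘τ = [5 3 6 4 2 1]


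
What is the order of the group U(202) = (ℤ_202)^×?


U(n) is the group of units mod n; |U(n)| = φ(n)
|U(202)| = φ(202) = 100

|U(202) = (ℤ_202)^×| = 100


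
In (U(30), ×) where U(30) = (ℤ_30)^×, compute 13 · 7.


Operation: multiplication mod 30
13 · 7 = (a × b) mod 30 with a = 13, b = 7

13 · 7 = 1


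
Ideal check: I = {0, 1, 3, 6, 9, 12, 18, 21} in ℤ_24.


Check ideal conditions for I = {0, 1, 3, 6, 9, 12, 18, 21} in ℤ_24:
(1) I is an additive subgroup? No
(2) For r ∈ ℤ_24 and a ∈ I: r·a ∈ I? No  [counterexample: r=2, a=1, r·a mod 24 = 2 ∉ I]

No, I is not an ideal of ℤ_24


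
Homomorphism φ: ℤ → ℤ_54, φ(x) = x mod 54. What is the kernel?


Kernel = preimage of identity
ker(φ) = {x ∈ ℤ : x ≡ 0 (mod 54)} = 54ℤ = {0, ±54, ±108, ...}

ker(φ) = 54ℤ


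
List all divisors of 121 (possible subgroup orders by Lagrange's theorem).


Lagrange's theorem: |H| divides |G|
|G| = 121
Divisors of 121: 1, 11, 121

Possible subgroup orders: {1, 11, 121}


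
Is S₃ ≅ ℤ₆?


Comparing S₃ and ℤ₆:
S₃ is non-abelian, ℤ₆ is abelian

No, S₃ ≇ ℤ₆


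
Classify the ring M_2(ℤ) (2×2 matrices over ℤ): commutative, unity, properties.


Matrix multiplication is non-commutative for n ≥ 2; the identity matrix I is the unity; singular matrices give zero divisors, so not an integral domain
Commutative: No
Integral domain: No
Has unity: Yes

M_2(ℤ) (2×2 matrices over ℤ): Commutative=No, Unity=Yes


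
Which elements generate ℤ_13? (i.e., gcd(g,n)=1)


g generates ℤ_n iff gcd(g,n) = 1
Checking each g ∈ {1,...,12}:
gcd(1,13) = 1
gcd(2,13) = 1
gcd(3,13) = 1
gcd(4,13) = 1
gcd(5,13) = 1
gcd(6,13) = 1
gcd(7,13) = 1
gcd(8,13) = 1
gcd(9,13) = 1
gcd(10,13) = 1
gcd(11,13) = 1
gcd(12,13) = 1
Generators: {1, 2, 3, 4, 5, 6, 7, 8, 9, 10, 11, 12}
Number of generators = φ(13) = 12

Generators of ℤ_13 = {1, 2, 3, 4, 5, 6, 7, 8, 9, 10, 11, 12}


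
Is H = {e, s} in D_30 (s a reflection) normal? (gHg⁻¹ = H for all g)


H = {e, s} in D_30 (s a reflection)
r·s·r⁻¹ = sr⁻² ≠ s for n ≥ 3, so {e, s} is not closed under conjugation

No, not a normal subgroup


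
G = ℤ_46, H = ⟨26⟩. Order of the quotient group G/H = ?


|⟨26⟩| = n / gcd(26, 46) = 46 / 2 = 23
H is normal (ℤ_46 is abelian).
|G/H| = |G| / |H| = 46 / 23 = 2

|G/H| = 2


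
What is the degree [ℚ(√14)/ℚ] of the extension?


√14 has minimal polynomial x² - 14 (irreducible over ℚ since 14 is squarefree)

[ℚ(√14)/ℚ] = 2


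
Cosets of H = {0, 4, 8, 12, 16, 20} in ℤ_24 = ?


H = {0, 4, 8, 12, 16, 20}, |H| = 6
Number of cosets = |G|/|H| = 24/6 = 4
0 + H = {0, 4, 8, 12, 16, 20}
1 + H = {1, 5, 9, 13, 17, 21}
2 + H = {2, 6, 10, 14, 18, 22}
3 + H = {3, 7, 11, 15, 19, 23}

Cosets: 0+H={0,4,8,12,16,20}; 1+H={1,5,9,13,17,21}; 2+H={2,6,10,14,18,22}; 3+H={3,7,11,15,19,23}


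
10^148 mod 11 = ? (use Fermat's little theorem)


Fermat's little theorem: if p is prime and gcd(a,p)=1, then a^(p-1) ≡ 1 (mod p)
p = 11 is prime, gcd(10,11) = 1
Reduce exponent: 148 mod 10 = 8
So 10^148 ≡ 10^8 (mod 11)
10^8 mod 11 = 1

10^148 ≡ 1 (mod 11)


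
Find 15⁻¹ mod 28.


Use the extended Euclidean algorithm to write 1 = 15·s + 28·t; then s mod 28 is the inverse.
Euclidean algorithm:
  15 = 0·28 + 15
  28 = 1·15 + 13
  15 = 1·13 + 2
  13 = 6·2 + 1
  2 = 2·1 + 0
gcd(15,28) = 1
Back-substitution gives: 15·(-13) + 28·(7) = 1
So 15⁻¹ ≡ -13 ≡ 15 (mod 28)
Check: 15 × 15 = 225 ≡ 1 (mod 28) ✓

15⁻¹ ≡ 15 (mod 28)


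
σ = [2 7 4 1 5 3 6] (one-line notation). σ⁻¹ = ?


To find σ⁻¹, swap domain and range:
σ(1) = 2 → σ⁻¹(2) = 1
σ(2) = 7 → σ⁻¹(7) = 2
σ(3) = 4 → σ⁻¹(4) = 3
σ(4) = 1 → σ⁻¹(1) = 4
σ(5) = 5 → σ⁻¹(5) = 5
σ(6) = 3 → σ⁻¹(3) = 6
σ(7) = 6 → σ⁻¹(6) = 7

σ⁻¹ = [4 1 6 3 5 7 2]


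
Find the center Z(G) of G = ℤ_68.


Z(G) = {g ∈ G | gx = xg for all x ∈ G}
ℤ_68 is abelian, so Z(G) = G

Z(ℤ_68) = ℤ_68


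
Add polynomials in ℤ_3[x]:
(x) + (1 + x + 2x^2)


Add coefficients mod 3:
x^0: 0 + 1 = 1 (mod 3)
x^1: 1 + 1 = 2 (mod 3)
x^2: 0 + 2 = 2 (mod 3)
Result: 1 + 2x + 2x^2

f + g = 1 + 2x + 2x^2


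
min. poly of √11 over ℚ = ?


√11 satisfies x² - 11 = 0, irreducible over ℚ since 11 is squarefree

Minimal polynomial: x² - 11


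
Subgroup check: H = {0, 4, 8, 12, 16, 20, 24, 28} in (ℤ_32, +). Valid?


Subgroup test for H = {0, 4, 8, 12, 16, 20, 24, 28} in (ℤ_32, +):
(1) 0 ∈ H? Yes
(2) Closure: for all a,b ∈ H, (a+b) mod 32 ∈ H? Yes
(3) Inverses: for all a ∈ H, -a mod 32 ∈ H? Yes

Yes, H is a subgroup of ℤ_32


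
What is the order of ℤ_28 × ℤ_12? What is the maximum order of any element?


|ℤ_28 × ℤ_12| = 28 × 12 = 336
Max element order = lcm(28,12) = 84
Cyclic? No (gcd=4)

|ℤ_28×ℤ_12| = 336, max element order = 84


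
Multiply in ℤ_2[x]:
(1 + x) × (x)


Expand and collect like terms; reduce coefficients mod 2:
x^0: 1·0 = 0 ≡ 0 (mod 2)
x^1: 1·1 + 1·0 = 1 ≡ 1 (mod 2)
x^2: 1·1 = 1 ≡ 1 (mod 2)
Result: x + x^2

f · g = x + x^2


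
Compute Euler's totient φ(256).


Factor n: 256 = 2^8
φ(n) = n · ∏(1 - 1/p) over distinct primes p | n
φ(256) = 256 · (1 - 1/2) = 128

φ(256) = 128


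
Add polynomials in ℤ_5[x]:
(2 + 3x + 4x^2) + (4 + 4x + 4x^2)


Add coefficients mod 5:
x^0: 2 + 4 = 1 (mod 5)
x^1: 3 + 4 = 2 (mod 5)
x^2: 4 + 4 = 3 (mod 5)
Result: 1 + 2x + 3x^2

f + g = 1 + 2x + 3x^2


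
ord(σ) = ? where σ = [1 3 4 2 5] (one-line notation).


Cycle decomposition: (2 3 4)
Cycle lengths: 3
Order = lcm(3) = 3

ord(σ) = 3


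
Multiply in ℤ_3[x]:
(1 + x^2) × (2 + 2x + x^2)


Expand and collect like terms; reduce coefficients mod 3:
x^0: 1·2 = 2 ≡ 2 (mod 3)
x^1: 1·2 + 0·2 = 2 ≡ 2 (mod 3)
x^2: 1·1 + 0·2 + 1·2 = 3 ≡ 0 (mod 3)
x^3: 0·1 + 1·2 = 2 ≡ 2 (mod 3)
x^4: 1·1 = 1 ≡ 1 (mod 3)
Result: 2 + 2x + 2x^3 + x^4

f · g = 2 + 2x + 2x^3 + x^4


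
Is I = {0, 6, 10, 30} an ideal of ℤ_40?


Check ideal conditions for I = {0, 6, 10, 30} in ℤ_40:
(1) I is an additive subgroup? No
(2) For r ∈ ℤ_40 and a ∈ I: r·a ∈ I? No  [counterexample: r=2, a=6, r·a mod 40 = 12 ∉ I]

No, I is not an ideal of ℤ_40


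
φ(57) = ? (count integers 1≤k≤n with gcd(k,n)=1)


Factor n: 57 = 3 × 19
φ(n) = n · ∏(1 - 1/p) over distinct primes p | n
φ(57) = 57 · (1 - 1/3) · (1 - 1/19) = 36

φ(57) = 36


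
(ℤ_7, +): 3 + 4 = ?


Operation: addition mod 7
3 + 4 = (a + b) mod 7 with a = 3, b = 4

3 + 4 = 0


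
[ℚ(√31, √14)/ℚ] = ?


[ℚ(√31,√14):ℚ] = [ℚ(√31,√14):ℚ(√31)]·[ℚ(√31):ℚ] = 2·2 = 4

[ℚ(√31, √14)/ℚ] = 4


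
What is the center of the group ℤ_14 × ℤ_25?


Z(G) = {g ∈ G | gx = xg for all x ∈ G}
Direct product of abelian groups is abelian, so Z(G) = G

Z(ℤ_14 × ℤ_25) = ℤ_14 × ℤ_25


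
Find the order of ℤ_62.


ℤ_n has n elements.

|ℤ_62| = 62


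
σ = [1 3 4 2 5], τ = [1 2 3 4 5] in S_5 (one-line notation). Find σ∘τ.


σ∘τ: apply τ first, then σ
1 →τ 1 →σ 1
2 →τ 2 →σ 3
3 →τ 3 →σ 4
4 →τ 4 →σ 2
5 →τ 5 →σ 5

σ∘τ = [1 3 4 2 5]


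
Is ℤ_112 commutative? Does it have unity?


ℤ_112 is a commutative ring with unity 1; 112 = 2×56 is composite, so 2·56 ≡ 0 gives zero divisors (not an integral domain)
Commutative: Yes
Integral domain: No
Has unity: Yes

ℤ_112: Commutative=Yes, Unity=Yes


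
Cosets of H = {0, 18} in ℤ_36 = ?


H = {0, 18}, |H| = 2
Number of cosets = |G|/|H| = 36/2 = 18
0 + H = {0, 18}
1 + H = {1, 19}
2 + H = {2, 20}
3 + H = {3, 21}
4 + H = {4, 22}
5 + H = {5, 23}
6 + H = {6, 24}
7 + H = {7, 25}
8 + H = {8, 26}
9 + H = {9, 27}
10 + H = {10, 28}
11 + H = {11, 29}
12 + H = {12, 30}
13 + H = {13, 31}
14 + H = {14, 32}
15 + H = {15, 33}
16 + H = {16, 34}
17 + H = {17, 35}

Cosets: 0+H={0,18}; 1+H={1,19}; 2+H={2,20}; 3+H={3,21}; 4+H={4,22}; 5+H={5,23}; 6+H={6,24}; 7+H={7,25}; 8+H={8,26}; 9+H={9,27}; 10+H={10,28}; 11+H={11,29}; 12+H={12,30}; 13+H={13,31}; 14+H={14,32}; 15+H={15,33}; 16+H={16,34}; 17+H={17,35}


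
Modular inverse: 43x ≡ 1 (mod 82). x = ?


Use the extended Euclidean algorithm to write 1 = 43·s + 82·t; then s mod 82 is the inverse.
Euclidean algorithm:
  43 = 0·82 + 43
  82 = 1·43 + 39
  43 = 1·39 + 4
  39 = 9·4 + 3
  4 = 1·3 + 1
  3 = 3·1 + 0
gcd(43,82) = 1
Back-substitution gives: 43·(21) + 82·(-11) = 1
So 43⁻¹ ≡ 21 ≡ 21 (mod 82)
Check: 43 × 21 = 903 ≡ 1 (mod 82) ✓

43⁻¹ ≡ 21 (mod 82)


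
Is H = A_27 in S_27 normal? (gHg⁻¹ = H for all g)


H = A_27 in S_27
A_27 has index 2 in S_27, and every subgroup of index 2 is normal

Yes, normal subgroup


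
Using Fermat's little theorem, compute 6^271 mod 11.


Fermat's little theorem: if p is prime and gcd(a,p)=1, then a^(p-1) ≡ 1 (mod p)
p = 11 is prime, gcd(6,11) = 1
Reduce exponent: 271 mod 10 = 1
So 6^271 ≡ 6^1 (mod 11)
6^1 mod 11 = 6

6^271 ≡ 6 (mod 11)


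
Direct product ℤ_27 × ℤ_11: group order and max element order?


|ℤ_27 × ℤ_11| = 27 × 11 = 297
Max element order = lcm(27,11) = 297
Cyclic? Yes (gcd=1)

|ℤ_27×ℤ_11| = 297, max element order = 297


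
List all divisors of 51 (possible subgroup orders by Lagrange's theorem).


Lagrange's theorem: |H| divides |G|
|G| = 51
Divisors of 51: 1, 3, 17, 51

Possible subgroup orders: {1, 3, 17, 51}


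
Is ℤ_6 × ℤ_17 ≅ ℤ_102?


Comparing ℤ_6 × ℤ_17 and ℤ_102:
gcd(6,17) = 1, so ℤ_6 × ℤ_17 ≅ ℤ_102 (CRT)

Yes, ℤ_6 × ℤ_17 ≅ ℤ_102


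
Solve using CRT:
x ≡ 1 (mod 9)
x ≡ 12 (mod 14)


m₁ = 9, m₂ = 14, gcd = 1, so CRT applies. M = m₁·m₂ = 126
Let M₁ = M/m₁ = 14, M₂ = M/m₂ = 9
Find y₁ ≡ M₁⁻¹ (mod m₁): 14⁻¹ ≡ 2 (mod 9)
Find y₂ ≡ M₂⁻¹ (mod m₂): 9⁻¹ ≡ 11 (mod 14)
x = a₁·M₁·y₁ + a₂·M₂·y₂ = 1·14·2 + 12·9·11 = 1216
Reduce mod 126: x ≡ 82
Check: 82 mod 9 = 1 ✓, 82 mod 14 = 12 ✓

x ≡ 82 (mod 126)


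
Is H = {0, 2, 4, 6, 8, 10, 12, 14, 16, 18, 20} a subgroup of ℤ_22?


Subgroup test for H = {0, 2, 4, 6, 8, 10, 12, 14, 16, 18, 20} in (ℤ_22, +):
(1) 0 ∈ H? Yes
(2) Closure: for all a,b ∈ H, (a+b) mod 22 ∈ H? Yes
(3) Inverses: for all a ∈ H, -a mod 22 ∈ H? Yes

Yes, H is a subgroup of ℤ_22


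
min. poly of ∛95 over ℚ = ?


∛95 satisfies x³ - 95 = 0, irreducible over ℚ (no rational root; 95 is not a perfect cube)

Minimal polynomial: x³ - 95


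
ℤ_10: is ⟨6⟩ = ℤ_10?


g generates ℤ_n iff gcd(g, n) = 1
gcd(6, 10) = 2
Since gcd = 2 ≠ 1, ⟨6⟩ has order 5 < 10, so 6 is not a generator.

No, 6 does not generate ℤ_10


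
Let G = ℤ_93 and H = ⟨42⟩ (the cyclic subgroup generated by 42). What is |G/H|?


|⟨42⟩| = n / gcd(42, 93) = 93 / 3 = 31
H is normal (ℤ_93 is abelian).
|G/H| = |G| / |H| = 93 / 31 = 3

|G/H| = 3


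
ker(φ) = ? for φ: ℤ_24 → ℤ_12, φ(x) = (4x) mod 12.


Kernel = preimage of identity
ker(φ) = {x ∈ ℤ_24 : 4x ≡ 0 (mod 12)}. Since 12 | 24, φ is well-defined. The kernel is the cyclic subgroup ⟨3⟩ of ℤ_24 (order 8), i.e. {0, 3, 6, 9, 12, 15, 18, 21}

ker(φ) = {0, 3, 6, 9, 12, 15, 18, 21}


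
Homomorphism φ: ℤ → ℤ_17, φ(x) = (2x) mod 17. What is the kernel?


Kernel = preimage of identity
ker(φ) = {x ∈ ℤ : 2x ≡ 0 (mod 17)}. gcd(2,17) = 1, so 2x ≡ 0 (mod 17) ⟺ x ≡ 0 (mod 17/1 = 17). Hence ker(φ) = 17ℤ

ker(φ) = 17ℤ


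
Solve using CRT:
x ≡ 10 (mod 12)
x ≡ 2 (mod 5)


m₁ = 12, m₂ = 5, gcd = 1, so CRT applies. M = m₁·m₂ = 60
Let M₁ = M/m₁ = 5, M₂ = M/m₂ = 12
Find y₁ ≡ M₁⁻¹ (mod m₁): 5⁻¹ ≡ 5 (mod 12)
Find y₂ ≡ M₂⁻¹ (mod m₂): 12⁻¹ ≡ 3 (mod 5)
x = a₁·M₁·y₁ + a₂·M₂·y₂ = 10·5·5 + 2·12·3 = 322
Reduce mod 60: x ≡ 22
Check: 22 mod 12 = 10 ✓, 22 mod 5 = 2 ✓

x ≡ 22 (mod 60)


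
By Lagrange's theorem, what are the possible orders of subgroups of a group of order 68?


Lagrange's theorem: |H| divides |G|
|G| = 68
Divisors of 68: 1, 2, 4, 17, 34, 68

Possible subgroup orders: {1, 2, 4, 17, 34, 68}


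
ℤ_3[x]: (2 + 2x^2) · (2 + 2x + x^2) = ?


Expand and collect like terms; reduce coefficients mod 3:
x^0: 2·2 = 4 ≡ 1 (mod 3)
x^1: 2·2 + 0·2 = 4 ≡ 1 (mod 3)
x^2: 2·1 + 0·2 + 2·2 = 6 ≡ 0 (mod 3)
x^3: 0·1 + 2·2 = 4 ≡ 1 (mod 3)
x^4: 2·1 = 2 ≡ 2 (mod 3)
Result: 1 + x + x^3 + 2x^4

f · g = 1 + x + x^3 + 2x^4


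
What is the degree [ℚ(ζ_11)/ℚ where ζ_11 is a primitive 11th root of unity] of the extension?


[ℚ(ζ_n):ℚ] = deg Φ_n(x) = φ(n). Here φ(11) = 10

[ℚ(ζ_11)/ℚ where ζ_11 is a primitive 11th root of unity] = 10


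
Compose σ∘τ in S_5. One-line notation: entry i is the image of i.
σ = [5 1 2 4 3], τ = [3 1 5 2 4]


σ∘τ: apply τ first, then σ
1 →τ 3 →σ 2
2 →τ 1 →σ 5
3 →τ 5 →σ 3
4 →τ 2 →σ 1
5 →τ 4 →σ 4

σ∘τ = [2 5 3 1 4]


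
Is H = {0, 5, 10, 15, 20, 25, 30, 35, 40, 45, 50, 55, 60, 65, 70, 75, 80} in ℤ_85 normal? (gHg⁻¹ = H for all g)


H = {0, 5, 10, 15, 20, 25, 30, 35, 40, 45, 50, 55, 60, 65, 70, 75, 80} in ℤ_85
ℤ_85 is abelian; every subgroup of an abelian group is normal

Yes, normal subgroup


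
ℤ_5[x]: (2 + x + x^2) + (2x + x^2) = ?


Add coefficients mod 5:
x^0: 2 + 0 = 2 (mod 5)
x^1: 1 + 2 = 3 (mod 5)
x^2: 1 + 1 = 2 (mod 5)
Result: 2 + 3x + 2x^2

f + g = 2 + 3x + 2x^2


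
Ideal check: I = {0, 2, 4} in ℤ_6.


Check ideal conditions for I = {0, 2, 4} in ℤ_6:
(1) I is an additive subgroup? Yes
(2) For r ∈ ℤ_6 and a ∈ I: r·a ∈ I? Yes

Yes, I is an ideal of ℤ_6


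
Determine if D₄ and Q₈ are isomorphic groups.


Comparing D₄ and Q₈:
D₄ has 5 elements of order 2; Q₈ has only 1

No, D₄ ≇ Q₈


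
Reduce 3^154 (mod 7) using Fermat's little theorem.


Fermat's little theorem: if p is prime and gcd(a,p)=1, then a^(p-1) ≡ 1 (mod p)
p = 7 is prime, gcd(3,7) = 1
Reduce exponent: 154 mod 6 = 4
So 3^154 ≡ 3^4 (mod 7)
3^4 mod 7 = 4

3^154 ≡ 4 (mod 7)


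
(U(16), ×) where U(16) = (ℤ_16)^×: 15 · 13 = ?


Operation: multiplication mod 16
15 · 13 = (a × b) mod 16 with a = 15, b = 13

15 · 13 = 3


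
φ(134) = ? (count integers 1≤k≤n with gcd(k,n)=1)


Factor n: 134 = 2 × 67
φ(n) = n · ∏(1 - 1/p) over distinct primes p | n
φ(134) = 134 · (1 - 1/2) · (1 - 1/67) = 66

φ(134) = 66


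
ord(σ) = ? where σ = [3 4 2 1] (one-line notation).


Cycle decomposition: (1 3 2 4)
Cycle lengths: 4
Order = lcm(4) = 4

ord(σ) = 4


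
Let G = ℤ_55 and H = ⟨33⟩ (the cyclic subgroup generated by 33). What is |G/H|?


|⟨33⟩| = n / gcd(33, 55) = 55 / 11 = 5
H is normal (ℤ_55 is abelian).
|G/H| = |G| / |H| = 55 / 5 = 11

|G/H| = 11


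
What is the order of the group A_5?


|A_n| = n!/2 (even permutations)
|A_5| = 5!/2 = 120/2 = 60

|A_5| = 60


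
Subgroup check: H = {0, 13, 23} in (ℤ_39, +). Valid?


Subgroup test for H = {0, 13, 23} in (ℤ_39, +):
(1) 0 ∈ H? Yes
(2) Closure: for all a,b ∈ H, (a+b) mod 39 ∈ H? No  [counterexample: 13 + 13 = 26 ∉ H]
(3) Inverses: for all a ∈ H, -a mod 39 ∈ H? No

No, H is not a subgroup of ℤ_39


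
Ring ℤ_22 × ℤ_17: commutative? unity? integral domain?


Direct product ring; commutative with unity (1,1); but (1,0)·(0,1) = (0,0) gives zero divisors, so not an integral domain
Commutative: Yes
Integral domain: No
Has unity: Yes

ℤ_22 × ℤ_17: Commutative=Yes, Unity=Yes


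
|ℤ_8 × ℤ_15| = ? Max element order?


|ℤ_8 × ℤ_15| = 8 × 15 = 120
Max element order = lcm(8,15) = 120
Cyclic? Yes (gcd=1)

|ℤ_8×ℤ_15| = 120, max element order = 120


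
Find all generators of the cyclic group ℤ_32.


g generates ℤ_n iff gcd(g,n) = 1
Prime factors of 32: 2
Generators are g ∈ {1,...,31} not divisible by any of these primes.
Generators: {1, 3, 5, 7, 9, 11, 13, 15, 17, 19, 21, 23, 25, 27, 29, 31}
Number of generators = φ(32) = 16

Generators of ℤ_32 = {1, 3, 5, 7, 9, 11, 13, 15, 17, 19, 21, 23, 25, 27, 29, 31}


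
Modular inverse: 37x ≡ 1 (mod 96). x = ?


Use the extended Euclidean algorithm to write 1 = 37·s + 96·t; then s mod 96 is the inverse.
Euclidean algorithm:
  37 = 0·96 + 37
  96 = 2·37 + 22
  37 = 1·22 + 15
  22 = 1·15 + 7
  15 = 2·7 + 1
  7 = 7·1 + 0
gcd(37,96) = 1
Back-substitution gives: 37·(13) + 96·(-5) = 1
So 37⁻¹ ≡ 13 ≡ 13 (mod 96)
Check: 37 × 13 = 481 ≡ 1 (mod 96) ✓

37⁻¹ ≡ 13 (mod 96)


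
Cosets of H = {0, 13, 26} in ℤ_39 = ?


H = {0, 13, 26}, |H| = 3
Number of cosets = |G|/|H| = 39/3 = 13
0 + H = {0, 13, 26}
1 + H = {1, 14, 27}
2 + H = {2, 15, 28}
3 + H = {3, 16, 29}
4 + H = {4, 17, 30}
5 + H = {5, 18, 31}
6 + H = {6, 19, 32}
7 + H = {7, 20, 33}
8 + H = {8, 21, 34}
9 + H = {9, 22, 35}
10 + H = {10, 23, 36}
11 + H = {11, 24, 37}
12 + H = {12, 25, 38}

Cosets: 0+H={0,13,26}; 1+H={1,14,27}; 2+H={2,15,28}; 3+H={3,16,29}; 4+H={4,17,30}; 5+H={5,18,31}; 6+H={6,19,32}; 7+H={7,20,33}; 8+H={8,21,34}; 9+H={9,22,35}; 10+H={10,23,36}; 11+H={11,24,37}; 12+H={12,25,38}


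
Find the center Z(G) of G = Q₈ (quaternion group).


Z(G) = {g ∈ G | gx = xg for all x ∈ G}
In Q₈ = {±1, ±i, ±j, ±k}, only ±1 commute with every element

Z(Q₈ (quaternion group)) = {1, -1}


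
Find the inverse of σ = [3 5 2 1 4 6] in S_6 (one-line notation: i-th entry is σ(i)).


To find σ⁻¹, swap domain and range:
σ(1) = 3 → σ⁻¹(3) = 1
σ(2) = 5 → σ⁻¹(5) = 2
σ(3) = 2 → σ⁻¹(2) = 3
σ(4) = 1 → σ⁻¹(1) = 4
σ(5) = 4 → σ⁻¹(4) = 5
σ(6) = 6 → σ⁻¹(6) = 6

σ⁻¹ = [4 3 1 5 2 6]


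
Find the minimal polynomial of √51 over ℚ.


√51 satisfies x² - 51 = 0, irreducible over ℚ since 51 is squarefree

Minimal polynomial: x² - 51


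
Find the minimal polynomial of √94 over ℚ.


√94 satisfies x² - 94 = 0, irreducible over ℚ since 94 is squarefree

Minimal polynomial: x² - 94


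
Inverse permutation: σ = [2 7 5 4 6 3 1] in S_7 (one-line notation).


To find σ⁻¹, swap domain and range:
σ(1) = 2 → σ⁻¹(2) = 1
σ(2) = 7 → σ⁻¹(7) = 2
σ(3) = 5 → σ⁻¹(5) = 3
σ(4) = 4 → σ⁻¹(4) = 4
σ(5) = 6 → σ⁻¹(6) = 5
σ(6) = 3 → σ⁻¹(3) = 6
σ(7) = 1 → σ⁻¹(1) = 7

σ⁻¹ = [7 1 6 4 3 5 2]


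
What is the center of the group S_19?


Z(G) = {g ∈ G | gx = xg for all x ∈ G}
S_n is non-abelian for n ≥ 3; Z(S_19) is trivial

Z(S_19) = {e}


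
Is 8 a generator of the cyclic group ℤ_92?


g generates ℤ_n iff gcd(g, n) = 1
gcd(8, 92) = 4
Since gcd = 4 ≠ 1, ⟨8⟩ has order 23 < 92, so 8 is not a generator.

No, 8 does not generate ℤ_92


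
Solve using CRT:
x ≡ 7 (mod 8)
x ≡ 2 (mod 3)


m₁ = 8, m₂ = 3, gcd = 1, so CRT applies. M = m₁·m₂ = 24
Let M₁ = M/m₁ = 3, M₂ = M/m₂ = 8
Find y₁ ≡ M₁⁻¹ (mod m₁): 3⁻¹ ≡ 3 (mod 8)
Find y₂ ≡ M₂⁻¹ (mod m₂): 8⁻¹ ≡ 2 (mod 3)
x = a₁·M₁·y₁ + a₂·M₂·y₂ = 7·3·3 + 2·8·2 = 95
Reduce mod 24: x ≡ 23
Check: 23 mod 8 = 7 ✓, 23 mod 3 = 2 ✓

x ≡ 23 (mod 24)


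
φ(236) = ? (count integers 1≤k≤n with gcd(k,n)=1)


Factor n: 236 = 2^2 × 59
φ(n) = n · ∏(1 - 1/p) over distinct primes p | n
φ(236) = 236 · (1 - 1/2) · (1 - 1/59) = 116

φ(236) = 116


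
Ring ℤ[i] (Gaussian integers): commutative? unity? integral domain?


ℤ[i] is a commutative integral domain with unity 1 (in fact a Euclidean domain)
Commutative: Yes
Integral domain: Yes
Has unity: Yes

ℤ[i] (Gaussian integers): Commutative=Yes, Unity=Yes


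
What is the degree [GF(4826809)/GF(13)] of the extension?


GF(4826809) = GF(13^6), so the extension degree is 6

[GF(4826809)/GF(13)] = 6


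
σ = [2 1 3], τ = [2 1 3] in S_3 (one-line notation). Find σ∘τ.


σ∘τ: apply τ first, then σ
1 →τ 2 →σ 1
2 →τ 1 →σ 2
3 →τ 3 →σ 3

σ∘τ = [1 2 3]


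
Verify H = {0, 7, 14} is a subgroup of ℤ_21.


Subgroup test for H = {0, 7, 14} in (ℤ_21, +):
(1) 0 ∈ H? Yes
(2) Closure: for all a,b ∈ H, (a+b) mod 21 ∈ H? Yes
(3) Inverses: for all a ∈ H, -a mod 21 ∈ H? Yes

Yes, H is a subgroup of ℤ_21


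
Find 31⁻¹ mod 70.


Use the extended Euclidean algorithm to write 1 = 31·s + 70·t; then s mod 70 is the inverse.
Euclidean algorithm:
  31 = 0·70 + 31
  70 = 2·31 + 8
  31 = 3·8 + 7
  8 = 1·7 + 1
  7 = 7·1 + 0
gcd(31,70) = 1
Back-substitution gives: 31·(-9) + 70·(4) = 1
So 31⁻¹ ≡ -9 ≡ 61 (mod 70)
Check: 31 × 61 = 1891 ≡ 1 (mod 70) ✓

31⁻¹ ≡ 61 (mod 70)


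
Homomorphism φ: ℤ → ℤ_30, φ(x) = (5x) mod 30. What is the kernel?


Kernel = preimage of identity
ker(φ) = {x ∈ ℤ : 5x ≡ 0 (mod 30)}. gcd(5,30) = 5, so 5x ≡ 0 (mod 30) ⟺ x ≡ 0 (mod 30/5 = 6). Hence ker(φ) = 6ℤ

ker(φ) = 6ℤ


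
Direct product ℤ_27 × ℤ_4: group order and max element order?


|ℤ_27 × ℤ_4| = 27 × 4 = 108
Max element order = lcm(27,4) = 108
Cyclic? Yes (gcd=1)

|ℤ_27×ℤ_4| = 108, max element order = 108


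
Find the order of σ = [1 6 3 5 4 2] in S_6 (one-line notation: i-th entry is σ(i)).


Cycle decomposition: (2 6) (4 5)
Cycle lengths: 2, 2
Order = lcm(2, 2) = 2

ord(σ) = 2


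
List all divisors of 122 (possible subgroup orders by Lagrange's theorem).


Lagrange's theorem: |H| divides |G|
|G| = 122
Divisors of 122: 1, 2, 61, 122

Possible subgroup orders: {1, 2, 61, 122}


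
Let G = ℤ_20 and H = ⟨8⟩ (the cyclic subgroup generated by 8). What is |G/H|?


|⟨8⟩| = n / gcd(8, 20) = 20 / 4 = 5
H is normal (ℤ_20 is abelian).
|G/H| = |G| / |H| = 20 / 5 = 4

|G/H| = 4


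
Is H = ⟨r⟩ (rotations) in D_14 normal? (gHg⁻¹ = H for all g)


H = ⟨r⟩ (rotations) in D_14
The rotation subgroup ⟨r⟩ has index 2 in D_14, so it is normal

Yes, normal subgroup


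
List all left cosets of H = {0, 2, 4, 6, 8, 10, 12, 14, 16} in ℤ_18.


H = {0, 2, 4, 6, 8, 10, 12, 14, 16}, |H| = 9
Number of cosets = |G|/|H| = 18/9 = 2
0 + H = {0, 2, 4, 6, 8, 10, 12, 14, 16}
1 + H = {1, 3, 5, 7, 9, 11, 13, 15, 17}

Cosets: 0+H={0,2,4,6,8,10,12,14,16}; 1+H={1,3,5,7,9,11,13,15,17}


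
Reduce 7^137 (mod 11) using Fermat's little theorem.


Fermat's little theorem: if p is prime and gcd(a,p)=1, then a^(p-1) ≡ 1 (mod p)
p = 11 is prime, gcd(7,11) = 1
Reduce exponent: 137 mod 10 = 7
So 7^137 ≡ 7^7 (mod 11)
7^7 mod 11 = 6

7^137 ≡ 6 (mod 11)


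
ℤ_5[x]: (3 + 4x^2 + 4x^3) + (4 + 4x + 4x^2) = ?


Add coefficients mod 5:
x^0: 3 + 4 = 2 (mod 5)
x^1: 0 + 4 = 4 (mod 5)
x^2: 4 + 4 = 3 (mod 5)
x^3: 4 + 0 = 4 (mod 5)
Result: 2 + 4x + 3x^2 + 4x^3

f + g = 2 + 4x + 3x^2 + 4x^3


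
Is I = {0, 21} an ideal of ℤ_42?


Check ideal conditions for I = {0, 21} in ℤ_42:
(1) I is an additive subgroup? Yes
(2) For r ∈ ℤ_42 and a ∈ I: r·a ∈ I? Yes

Yes, I is an ideal of ℤ_42


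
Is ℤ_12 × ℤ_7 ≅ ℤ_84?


Comparing ℤ_12 × ℤ_7 and ℤ_84:
gcd(12,7) = 1, so ℤ_12 × ℤ_7 ≅ ℤ_84 (CRT)

Yes, ℤ_12 × ℤ_7 ≅ ℤ_84


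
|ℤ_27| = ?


ℤ_n has n elements.

|ℤ_27| = 27


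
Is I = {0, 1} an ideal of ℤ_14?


Check ideal conditions for I = {0, 1} in ℤ_14:
(1) I is an additive subgroup? No
(2) For r ∈ ℤ_14 and a ∈ I: r·a ∈ I? No  [counterexample: r=2, a=1, r·a mod 14 = 2 ∉ I]

No, I is not an ideal of ℤ_14


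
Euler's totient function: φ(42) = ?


Factor n: 42 = 2 × 3 × 7
φ(n) = n · ∏(1 - 1/p) over distinct primes p | n
φ(42) = 42 · (1 - 1/2) · (1 - 1/3) · (1 - 1/7) = 12

φ(42) = 12


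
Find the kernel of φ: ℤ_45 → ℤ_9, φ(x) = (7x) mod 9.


Kernel = preimage of identity
ker(φ) = {x ∈ ℤ_45 : 7x ≡ 0 (mod 9)}. Since 9 | 45, φ is well-defined. The kernel is the cyclic subgroup ⟨9⟩ of ℤ_45 (order 5), i.e. {0, 9, 18, 27, 36}

ker(φ) = {0, 9, 18, 27, 36}


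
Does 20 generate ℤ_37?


g generates ℤ_n iff gcd(g, n) = 1
gcd(20, 37) = 1
Since gcd = 1, 20 is a generator.

Yes, 20 generates ℤ_37


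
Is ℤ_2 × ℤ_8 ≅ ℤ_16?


Comparing ℤ_2 × ℤ_8 and ℤ_16:
gcd(2,8) = 2 ≠ 1. Max element order in ℤ_2×ℤ_8 is lcm(2,8) = 8 < 16, so it has no element of order 16

No, ℤ_2 × ℤ_8 ≇ ℤ_16


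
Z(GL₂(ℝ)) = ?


Z(G) = {g ∈ G | gx = xg for all x ∈ G}
Only scalar multiples of the identity commute with all invertible matrices

Z(GL₂(ℝ)) = {aI : a ∈ ℝ, a ≠ 0}


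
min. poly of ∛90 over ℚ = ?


∛90 satisfies x³ - 90 = 0, irreducible over ℚ (no rational root; 90 is not a perfect cube)

Minimal polynomial: x³ - 90


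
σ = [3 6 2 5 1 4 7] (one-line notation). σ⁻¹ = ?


To find σ⁻¹, swap domain and range:
σ(1) = 3 → σ⁻¹(3) = 1
σ(2) = 6 → σ⁻¹(6) = 2
σ(3) = 2 → σ⁻¹(2) = 3
σ(4) = 5 → σ⁻¹(5) = 4
σ(5) = 1 → σ⁻¹(1) = 5
σ(6) = 4 → σ⁻¹(4) = 6
σ(7) = 7 → σ⁻¹(7) = 7

σ⁻¹ = [5 3 1 6 4 2 7]


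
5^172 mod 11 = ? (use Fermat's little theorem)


Fermat's little theorem: if p is prime and gcd(a,p)=1, then a^(p-1) ≡ 1 (mod p)
p = 11 is prime, gcd(5,11) = 1
Reduce exponent: 172 mod 10 = 2
So 5^172 ≡ 5^2 (mod 11)
5^2 mod 11 = 3

5^172 ≡ 3 (mod 11)


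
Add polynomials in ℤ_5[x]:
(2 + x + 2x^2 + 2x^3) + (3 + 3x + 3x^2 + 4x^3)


Add coefficients mod 5:
x^0: 2 + 3 = 0 (mod 5)
x^1: 1 + 3 = 4 (mod 5)
x^2: 2 + 3 = 0 (mod 5)
x^3: 2 + 4 = 1 (mod 5)
Result: 4x + x^3

f + g = 4x + x^3


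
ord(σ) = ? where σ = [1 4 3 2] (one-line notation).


Cycle decomposition: (2 4)
Cycle lengths: 2
Order = lcm(2) = 2

ord(σ) = 2


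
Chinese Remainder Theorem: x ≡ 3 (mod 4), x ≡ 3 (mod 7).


m₁ = 4, m₂ = 7, gcd = 1, so CRT applies. M = m₁·m₂ = 28
Let M₁ = M/m₁ = 7, M₂ = M/m₂ = 4
Find y₁ ≡ M₁⁻¹ (mod m₁): 7⁻¹ ≡ 3 (mod 4)
Find y₂ ≡ M₂⁻¹ (mod m₂): 4⁻¹ ≡ 2 (mod 7)
x = a₁·M₁·y₁ + a₂·M₂·y₂ = 3·7·3 + 3·4·2 = 87
Reduce mod 28: x ≡ 3
Check: 3 mod 4 = 3 ✓, 3 mod 7 = 3 ✓

x ≡ 3 (mod 28)


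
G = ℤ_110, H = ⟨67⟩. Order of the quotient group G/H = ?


|⟨67⟩| = n / gcd(67, 110) = 110 / 1 = 110
H is normal (ℤ_110 is abelian).
|G/H| = |G| / |H| = 110 / 110 = 1

|G/H| = 1


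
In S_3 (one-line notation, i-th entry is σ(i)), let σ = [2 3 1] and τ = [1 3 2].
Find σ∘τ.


σ∘τ: apply τ first, then σ
1 →τ 1 →σ 2
2 →τ 3 →σ 1
3 →τ 2 →σ 3

σ∘τ = [2 1 3]


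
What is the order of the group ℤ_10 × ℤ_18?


|A × B| = |A| · |B|
|ℤ_10 × ℤ_18| = 10 × 18 = 180

|ℤ_10 × ℤ_18| = 180


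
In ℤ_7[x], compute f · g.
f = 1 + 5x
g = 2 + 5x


Expand and collect like terms; reduce coefficients mod 7:
x^0: 1·2 = 2 ≡ 2 (mod 7)
x^1: 1·5 + 5·2 = 15 ≡ 1 (mod 7)
x^2: 5·5 = 25 ≡ 4 (mod 7)
Result: 2 + x + 4x^2

f · g = 2 + x + 4x^2


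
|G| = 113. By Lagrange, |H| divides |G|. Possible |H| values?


Lagrange's theorem: |H| divides |G|
|G| = 113
Divisors of 113: 1, 113

Possible subgroup orders: {1, 113}


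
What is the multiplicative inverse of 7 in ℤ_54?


Use the extended Euclidean algorithm to write 1 = 7·s + 54·t; then s mod 54 is the inverse.
Euclidean algorithm:
  7 = 0·54 + 7
  54 = 7·7 + 5
  7 = 1·5 + 2
  5 = 2·2 + 1
  2 = 2·1 + 0
gcd(7,54) = 1
Back-substitution gives: 7·(-23) + 54·(3) = 1
So 7⁻¹ ≡ -23 ≡ 31 (mod 54)
Check: 7 × 31 = 217 ≡ 1 (mod 54) ✓

7⁻¹ ≡ 31 (mod 54)


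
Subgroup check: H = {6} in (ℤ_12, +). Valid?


Subgroup test for H = {6} in (ℤ_12, +):
(1) 0 ∈ H? No
(2) Closure: for all a,b ∈ H, (a+b) mod 12 ∈ H? No  [counterexample: 6 + 6 = 0 ∉ H]
(3) Inverses: for all a ∈ H, -a mod 12 ∈ H? Yes

No, H is not a subgroup of ℤ_12


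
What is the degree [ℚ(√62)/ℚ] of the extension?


√62 has minimal polynomial x² - 62 (irreducible over ℚ since 62 is squarefree)

[ℚ(√62)/ℚ] = 2


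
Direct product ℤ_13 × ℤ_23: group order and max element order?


|ℤ_13 × ℤ_23| = 13 × 23 = 299
Max element order = lcm(13,23) = 299
Cyclic? Yes (gcd=1)

|ℤ_13×ℤ_23| = 299, max element order = 299


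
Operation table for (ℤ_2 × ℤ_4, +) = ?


Elements: {(0,0), (0,1), (0,2), (0,3), (1,0), (1,1), (1,2), (1,3)}
Operation: componentwise addition mod (2, 4)
Entry (a, b) = ((a₁+b₁) mod 2, (a₂+b₂) mod 4)

Cayley table:
      | (0,0) | (0,1) | (0,2) | (0,3) | (1,0) | (1,1) | (1,2) | (1,3)
(0,0) | (0,0) | (0,1) | (0,2) | (0,3) | (1,0) | (1,1) | (1,2) | (1,3)
(0,1) | (0,1) | (0,2) | (0,3) | (0,0) | (1,1) | (1,2) | (1,3) | (1,0)
(0,2) | (0,2) | (0,3) | (0,0) | (0,1) | (1,2) | (1,3) | (1,0) | (1,1)
(0,3) | (0,3) | (0,0) | (0,1) | (0,2) | (1,3) | (1,0) | (1,1) | (1,2)
(1,0) | (1,0) | (1,1) | (1,2) | (1,3) | (0,0) | (0,1) | (0,2) | (0,3)
(1,1) | (1,1) | (1,2) | (1,3) | (1,0) | (0,1) | (0,2) | (0,3) | (0,0)
(1,2) | (1,2) | (1,3) | (1,0) | (1,1) | (0,2) | (0,3) | (0,0) | (0,1)
(1,3) | (1,3) | (1,0) | (1,1) | (1,2) | (0,3) | (0,0) | (0,1) | (0,2)


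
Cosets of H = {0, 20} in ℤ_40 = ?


H = {0, 20}, |H| = 2
Number of cosets = |G|/|H| = 40/2 = 20
0 + H = {0, 20}
1 + H = {1, 21}
2 + H = {2, 22}
3 + H = {3, 23}
4 + H = {4, 24}
5 + H = {5, 25}
6 + H = {6, 26}
7 + H = {7, 27}
8 + H = {8, 28}
9 + H = {9, 29}
10 + H = {10, 30}
11 + H = {11, 31}
12 + H = {12, 32}
13 + H = {13, 33}
14 + H = {14, 34}
15 + H = {15, 35}
16 + H = {16, 36}
17 + H = {17, 37}
18 + H = {18, 38}
19 + H = {19, 39}

Cosets: 0+H={0,20}; 1+H={1,21}; 2+H={2,22}; 3+H={3,23}; 4+H={4,24}; 5+H={5,25}; 6+H={6,26}; 7+H={7,27}; 8+H={8,28}; 9+H={9,29}; 10+H={10,30}; 11+H={11,31}; 12+H={12,32}; 13+H={13,33}; 14+H={14,34}; 15+H={15,35}; 16+H={16,36}; 17+H={17,37}; 18+H={18,38}; 19+H={19,39}


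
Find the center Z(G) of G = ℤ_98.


Z(G) = {g ∈ G | gx = xg for all x ∈ G}
ℤ_98 is abelian, so Z(G) = G

Z(ℤ_98) = ℤ_98


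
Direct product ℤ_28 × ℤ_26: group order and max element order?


|ℤ_28 × ℤ_26| = 28 × 26 = 728
Max element order = lcm(28,26) = 364
Cyclic? No (gcd=2)

|ℤ_28×ℤ_26| = 728, max element order = 364


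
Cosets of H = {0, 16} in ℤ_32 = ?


H = {0, 16}, |H| = 2
Number of cosets = |G|/|H| = 32/2 = 16
0 + H = {0, 16}
1 + H = {1, 17}
2 + H = {2, 18}
3 + H = {3, 19}
4 + H = {4, 20}
5 + H = {5, 21}
6 + H = {6, 22}
7 + H = {7, 23}
8 + H = {8, 24}
9 + H = {9, 25}
10 + H = {10, 26}
11 + H = {11, 27}
12 + H = {12, 28}
13 + H = {13, 29}
14 + H = {14, 30}
15 + H = {15, 31}

Cosets: 0+H={0,16}; 1+H={1,17}; 2+H={2,18}; 3+H={3,19}; 4+H={4,20}; 5+H={5,21}; 6+H={6,22}; 7+H={7,23}; 8+H={8,24}; 9+H={9,25}; 10+H={10,26}; 11+H={11,27}; 12+H={12,28}; 13+H={13,29}; 14+H={14,30}; 15+H={15,31}


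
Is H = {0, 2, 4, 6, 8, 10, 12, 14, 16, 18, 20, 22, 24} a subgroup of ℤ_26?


Subgroup test for H = {0, 2, 4, 6, 8, 10, 12, 14, 16, 18, 20, 22, 24} in (ℤ_26, +):
(1) 0 ∈ H? Yes
(2) Closure: for all a,b ∈ H, (a+b) mod 26 ∈ H? Yes
(3) Inverses: for all a ∈ H, -a mod 26 ∈ H? Yes

Yes, H is a subgroup of ℤ_26


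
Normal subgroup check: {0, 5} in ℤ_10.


H = {0, 5} in ℤ_10
ℤ_10 is abelian; every subgroup of an abelian group is normal

Yes, normal subgroup


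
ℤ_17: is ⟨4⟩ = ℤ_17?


g generates ℤ_n iff gcd(g, n) = 1
gcd(4, 17) = 1
Since gcd = 1, 4 is a generator.

Yes, 4 generates ℤ_17


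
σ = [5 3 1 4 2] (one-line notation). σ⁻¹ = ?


To find σ⁻¹, swap domain and range:
σ(1) = 5 → σ⁻¹(5) = 1
σ(2) = 3 → σ⁻¹(3) = 2
σ(3) = 1 → σ⁻¹(1) = 3
σ(4) = 4 → σ⁻¹(4) = 4
σ(5) = 2 → σ⁻¹(2) = 5

σ⁻¹ = [3 5 2 4 1]


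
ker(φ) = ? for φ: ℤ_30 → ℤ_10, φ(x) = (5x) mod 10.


Kernel = preimage of identity
ker(φ) = {x ∈ ℤ_30 : 5x ≡ 0 (mod 10)}. Since 10 | 30, φ is well-defined. The kernel is the cyclic subgroup ⟨2⟩ of ℤ_30 (order 15), i.e. {0, 2, 4, 6, 8, 10, 12, 14, 16, 18, 20, 22, 24, 26, 28}

ker(φ) = {0, 2, 4, 6, 8, 10, 12, 14, 16, 18, 20, 22, 24, 26, 28}


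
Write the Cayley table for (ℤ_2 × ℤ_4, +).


Elements: {(0,0), (0,1), (0,2), (0,3), (1,0), (1,1), (1,2), (1,3)}
Operation: componentwise addition mod (2, 4)
Entry (a, b) = ((a₁+b₁) mod 2, (a₂+b₂) mod 4)

Cayley table:
      | (0,0) | (0,1) | (0,2) | (0,3) | (1,0) | (1,1) | (1,2) | (1,3)
(0,0) | (0,0) | (0,1) | (0,2) | (0,3) | (1,0) | (1,1) | (1,2) | (1,3)
(0,1) | (0,1) | (0,2) | (0,3) | (0,0) | (1,1) | (1,2) | (1,3) | (1,0)
(0,2) | (0,2) | (0,3) | (0,0) | (0,1) | (1,2) | (1,3) | (1,0) | (1,1)
(0,3) | (0,3) | (0,0) | (0,1) | (0,2) | (1,3) | (1,0) | (1,1) | (1,2)
(1,0) | (1,0) | (1,1) | (1,2) | (1,3) | (0,0) | (0,1) | (0,2) | (0,3)
(1,1) | (1,1) | (1,2) | (1,3) | (1,0) | (0,1) | (0,2) | (0,3) | (0,0)
(1,2) | (1,2) | (1,3) | (1,0) | (1,1) | (0,2) | (0,3) | (0,0) | (0,1)
(1,3) | (1,3) | (1,0) | (1,1) | (1,2) | (0,3) | (0,0) | (0,1) | (0,2)


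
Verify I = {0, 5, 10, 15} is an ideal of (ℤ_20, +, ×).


Check ideal conditions for I = {0, 5, 10, 15} in ℤ_20:
(1) I is an additive subgroup? Yes
(2) For r ∈ ℤ_20 and a ∈ I: r·a ∈ I? Yes

Yes, I is an ideal of ℤ_20


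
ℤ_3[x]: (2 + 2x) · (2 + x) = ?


Expand and collect like terms; reduce coefficients mod 3:
x^0: 2·2 = 4 ≡ 1 (mod 3)
x^1: 2·1 + 2·2 = 6 ≡ 0 (mod 3)
x^2: 2·1 = 2 ≡ 2 (mod 3)
Result: 1 + 2x^2

f · g = 1 + 2x^2


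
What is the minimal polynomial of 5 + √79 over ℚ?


Let α = 5 + √79. Then α - 5 = √79, so (α - 5)² = 79, giving α² - 10α - 54 = 0. Degree 2 and α ∉ ℚ, so this is the minimal polynomial.

Minimal polynomial: x² - 10x - 54


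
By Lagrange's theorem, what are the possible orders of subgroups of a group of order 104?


Lagrange's theorem: |H| divides |G|
|G| = 104
Divisors of 104: 1, 2, 4, 8, 13, 26, 52, 104

Possible subgroup orders: {1, 2, 4, 8, 13, 26, 52, 104}


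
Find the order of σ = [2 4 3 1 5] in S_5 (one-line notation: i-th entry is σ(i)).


Cycle decomposition: (1 2 4)
Cycle lengths: 3
Order = lcm(3) = 3

ord(σ) = 3


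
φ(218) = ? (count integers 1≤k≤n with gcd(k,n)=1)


Factor n: 218 = 2 × 109
φ(n) = n · ∏(1 - 1/p) over distinct primes p | n
φ(218) = 218 · (1 - 1/2) · (1 - 1/109) = 108

φ(218) = 108


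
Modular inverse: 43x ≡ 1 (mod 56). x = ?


Use the extended Euclidean algorithm to write 1 = 43·s + 56·t; then s mod 56 is the inverse.
Euclidean algorithm:
  43 = 0·56 + 43
  56 = 1·43 + 13
  43 = 3·13 + 4
  13 = 3·4 + 1
  4 = 4·1 + 0
gcd(43,56) = 1
Back-substitution gives: 43·(-13) + 56·(10) = 1
So 43⁻¹ ≡ -13 ≡ 43 (mod 56)
Check: 43 × 43 = 1849 ≡ 1 (mod 56) ✓

43⁻¹ ≡ 43 (mod 56)


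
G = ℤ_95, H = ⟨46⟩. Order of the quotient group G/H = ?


|⟨46⟩| = n / gcd(46, 95) = 95 / 1 = 95
H is normal (ℤ_95 is abelian).
|G/H| = |G| / |H| = 95 / 95 = 1

|G/H| = 1


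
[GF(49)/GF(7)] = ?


GF(49) = GF(7^2), so the extension degree is 2

[GF(49)/GF(7)] = 2


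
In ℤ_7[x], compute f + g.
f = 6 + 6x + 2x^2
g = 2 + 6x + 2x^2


Add coefficients mod 7:
x^0: 6 + 2 = 1 (mod 7)
x^1: 6 + 6 = 5 (mod 7)
x^2: 2 + 2 = 4 (mod 7)
Result: 1 + 5x + 4x^2

f + g = 1 + 5x + 4x^2


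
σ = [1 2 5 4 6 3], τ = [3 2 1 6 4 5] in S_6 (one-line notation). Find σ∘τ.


σ∘τ: apply τ first, then σ
1 →τ 3 →σ 5
2 →τ 2 →σ 2
3 →τ 1 →σ 1
4 →τ 6 →σ 3
5 →τ 4 →σ 4
6 →τ 5 →σ 6

σ∘τ = [5 2 1 3 4 6]


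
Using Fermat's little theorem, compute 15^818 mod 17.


Fermat's little theorem: if p is prime and gcd(a,p)=1, then a^(p-1) ≡ 1 (mod p)
p = 17 is prime, gcd(15,17) = 1
Reduce exponent: 818 mod 16 = 2
So 15^818 ≡ 15^2 (mod 17)
15^2 mod 17 = 4

15^818 ≡ 4 (mod 17)


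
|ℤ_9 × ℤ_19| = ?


|A × B| = |A| · |B|
|ℤ_9 × ℤ_19| = 9 × 19 = 171

|ℤ_9 × ℤ_19| = 171


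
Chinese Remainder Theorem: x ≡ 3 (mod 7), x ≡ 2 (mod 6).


m₁ = 7, m₂ = 6, gcd = 1, so CRT applies. M = m₁·m₂ = 42
Let M₁ = M/m₁ = 6, M₂ = M/m₂ = 7
Find y₁ ≡ M₁⁻¹ (mod m₁): 6⁻¹ ≡ 6 (mod 7)
Find y₂ ≡ M₂⁻¹ (mod m₂): 7⁻¹ ≡ 1 (mod 6)
x = a₁·M₁·y₁ + a₂·M₂·y₂ = 3·6·6 + 2·7·1 = 122
Reduce mod 42: x ≡ 38
Check: 38 mod 7 = 3 ✓, 38 mod 6 = 2 ✓

x ≡ 38 (mod 42)


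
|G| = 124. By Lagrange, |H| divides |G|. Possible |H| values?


Lagrange's theorem: |H| divides |G|
|G| = 124
Divisors of 124: 1, 2, 4, 31, 62, 124

Possible subgroup orders: {1, 2, 4, 31, 62, 124}


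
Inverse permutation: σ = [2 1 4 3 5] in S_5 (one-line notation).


To find σ⁻¹, swap domain and range:
σ(1) = 2 → σ⁻¹(2) = 1
σ(2) = 1 → σ⁻¹(1) = 2
σ(3) = 4 → σ⁻¹(4) = 3
σ(4) = 3 → σ⁻¹(3) = 4
σ(5) = 5 → σ⁻¹(5) = 5

σ⁻¹ = [2 1 4 3 5]


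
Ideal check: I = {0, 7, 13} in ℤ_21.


Check ideal conditions for I = {0, 7, 13} in ℤ_21:
(1) I is an additive subgroup? No
(2) For r ∈ ℤ_21 and a ∈ I: r·a ∈ I? No  [counterexample: r=2, a=7, r·a mod 21 = 14 ∉ I]

No, I is not an ideal of ℤ_21


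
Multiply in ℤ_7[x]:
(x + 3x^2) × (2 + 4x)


Expand and collect like terms; reduce coefficients mod 7:
x^0: 0·2 = 0 ≡ 0 (mod 7)
x^1: 0·4 + 1·2 = 2 ≡ 2 (mod 7)
x^2: 1·4 + 3·2 = 10 ≡ 3 (mod 7)
x^3: 3·4 = 12 ≡ 5 (mod 7)
Result: 2x + 3x^2 + 5x^3

f · g = 2x + 3x^2 + 5x^3


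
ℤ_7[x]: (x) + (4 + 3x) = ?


Add coefficients mod 7:
x^0: 0 + 4 = 4 (mod 7)
x^1: 1 + 3 = 4 (mod 7)
Result: 4 + 4x

f + g = 4 + 4x


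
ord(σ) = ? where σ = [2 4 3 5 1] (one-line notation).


Cycle decomposition: (1 2 4 5)
Cycle lengths: 4
Order = lcm(4) = 4

ord(σ) = 4


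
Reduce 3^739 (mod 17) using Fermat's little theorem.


Fermat's little theorem: if p is prime and gcd(a,p)=1, then a^(p-1) ≡ 1 (mod p)
p = 17 is prime, gcd(3,17) = 1
Reduce exponent: 739 mod 16 = 3
So 3^739 ≡ 3^3 (mod 17)
3^3 mod 17 = 10

3^739 ≡ 10 (mod 17)


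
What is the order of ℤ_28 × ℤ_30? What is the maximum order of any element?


|ℤ_28 × ℤ_30| = 28 × 30 = 840
Max element order = lcm(28,30) = 420
Cyclic? No (gcd=2)

|ℤ_28×ℤ_30| = 840, max element order = 420


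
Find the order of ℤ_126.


ℤ_n has n elements.

|ℤ_126| = 126


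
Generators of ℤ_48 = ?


g generates ℤ_n iff gcd(g,n) = 1
Prime factors of 48: 2, 3
Generators are g ∈ {1,...,47} not divisible by any of these primes.
Generators: {1, 5, 7, 11, 13, 17, 19, 23, 25, 29, 31, 35, 37, 41, 43, 47}
Number of generators = φ(48) = 16

Generators of ℤ_48 = {1, 5, 7, 11, 13, 17, 19, 23, 25, 29, 31, 35, 37, 41, 43, 47}


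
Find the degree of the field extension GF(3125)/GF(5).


GF(3125) = GF(5^5), so the extension degree is 5

[GF(3125)/GF(5)] = 5


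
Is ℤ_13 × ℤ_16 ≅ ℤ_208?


Comparing ℤ_13 × ℤ_16 and ℤ_208:
gcd(13,16) = 1, so ℤ_13 × ℤ_16 ≅ ℤ_208 (CRT)

Yes, ℤ_13 × ℤ_16 ≅ ℤ_208


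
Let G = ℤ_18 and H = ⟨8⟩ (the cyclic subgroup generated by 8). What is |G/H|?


|⟨8⟩| = n / gcd(8, 18) = 18 / 2 = 9
H is normal (ℤ_18 is abelian).
|G/H| = |G| / |H| = 18 / 9 = 2

|G/H| = 2


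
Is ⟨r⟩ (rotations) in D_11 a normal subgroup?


H = ⟨r⟩ (rotations) in D_11
The rotation subgroup ⟨r⟩ has index 2 in D_11, so it is normal

Yes, normal subgroup
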